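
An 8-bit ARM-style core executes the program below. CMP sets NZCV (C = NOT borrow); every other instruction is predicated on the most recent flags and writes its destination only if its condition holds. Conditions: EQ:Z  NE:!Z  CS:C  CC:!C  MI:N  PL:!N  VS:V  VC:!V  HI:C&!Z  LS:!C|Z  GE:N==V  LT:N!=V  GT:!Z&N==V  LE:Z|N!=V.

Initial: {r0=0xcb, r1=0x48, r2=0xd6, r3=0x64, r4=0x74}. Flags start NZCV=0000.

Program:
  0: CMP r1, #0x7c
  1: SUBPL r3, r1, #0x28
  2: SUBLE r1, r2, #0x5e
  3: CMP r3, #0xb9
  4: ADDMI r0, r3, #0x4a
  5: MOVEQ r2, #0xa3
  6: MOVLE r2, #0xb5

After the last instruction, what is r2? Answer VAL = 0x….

0: ✓ CMP  NZCV=1000
1: · SUBPL
2: ✓ SUBLE  r1←0x78
3: ✓ CMP  NZCV=1001
4: ✓ ADDMI  r0←0xae
5: · MOVEQ
6: · MOVLE

VAL = 0xd6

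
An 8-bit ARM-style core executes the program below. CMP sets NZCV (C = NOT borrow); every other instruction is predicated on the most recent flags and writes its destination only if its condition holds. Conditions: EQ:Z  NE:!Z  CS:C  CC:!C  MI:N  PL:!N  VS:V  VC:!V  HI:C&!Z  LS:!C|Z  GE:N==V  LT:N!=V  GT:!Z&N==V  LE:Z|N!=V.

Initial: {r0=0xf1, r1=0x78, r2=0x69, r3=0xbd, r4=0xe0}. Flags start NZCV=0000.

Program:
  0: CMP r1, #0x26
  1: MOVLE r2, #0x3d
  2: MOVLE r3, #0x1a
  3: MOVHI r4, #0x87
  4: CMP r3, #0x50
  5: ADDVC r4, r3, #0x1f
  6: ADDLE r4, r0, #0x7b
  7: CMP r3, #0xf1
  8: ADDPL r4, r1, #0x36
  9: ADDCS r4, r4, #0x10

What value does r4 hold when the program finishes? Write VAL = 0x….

VAL = 0x6c

0: ✓ CMP  NZCV=0010
1: · MOVLE
2: · MOVLE
3: ✓ MOVHI  r4←0x87
4: ✓ CMP  NZCV=0011
5: · ADDVC
6: ✓ ADDLE  r4←0x6c
7: ✓ CMP  NZCV=1000
8: · ADDPL
9: · ADDCS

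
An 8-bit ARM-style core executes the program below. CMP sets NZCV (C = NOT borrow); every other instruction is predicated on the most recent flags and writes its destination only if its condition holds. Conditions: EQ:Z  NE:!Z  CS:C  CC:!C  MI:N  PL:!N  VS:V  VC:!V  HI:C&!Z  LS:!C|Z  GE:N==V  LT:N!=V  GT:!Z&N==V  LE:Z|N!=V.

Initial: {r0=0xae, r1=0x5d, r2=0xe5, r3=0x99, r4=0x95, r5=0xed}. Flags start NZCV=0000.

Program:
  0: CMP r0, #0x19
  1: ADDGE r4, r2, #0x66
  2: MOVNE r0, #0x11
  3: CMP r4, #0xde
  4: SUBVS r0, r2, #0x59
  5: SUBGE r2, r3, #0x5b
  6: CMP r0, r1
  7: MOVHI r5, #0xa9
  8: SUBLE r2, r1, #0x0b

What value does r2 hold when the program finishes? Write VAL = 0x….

VAL = 0x52

[0] flags=1010 → (cmp)
[1] flags=1010 GE?F → skip
[2] flags=1010 NE?T → r0=0x11
[3] flags=1000 → (cmp)
[4] flags=1000 VS?F → skip
[5] flags=1000 GE?F → skip
[6] flags=1000 → (cmp)
[7] flags=1000 HI?F → skip
[8] flags=1000 LE?T → r2=0x52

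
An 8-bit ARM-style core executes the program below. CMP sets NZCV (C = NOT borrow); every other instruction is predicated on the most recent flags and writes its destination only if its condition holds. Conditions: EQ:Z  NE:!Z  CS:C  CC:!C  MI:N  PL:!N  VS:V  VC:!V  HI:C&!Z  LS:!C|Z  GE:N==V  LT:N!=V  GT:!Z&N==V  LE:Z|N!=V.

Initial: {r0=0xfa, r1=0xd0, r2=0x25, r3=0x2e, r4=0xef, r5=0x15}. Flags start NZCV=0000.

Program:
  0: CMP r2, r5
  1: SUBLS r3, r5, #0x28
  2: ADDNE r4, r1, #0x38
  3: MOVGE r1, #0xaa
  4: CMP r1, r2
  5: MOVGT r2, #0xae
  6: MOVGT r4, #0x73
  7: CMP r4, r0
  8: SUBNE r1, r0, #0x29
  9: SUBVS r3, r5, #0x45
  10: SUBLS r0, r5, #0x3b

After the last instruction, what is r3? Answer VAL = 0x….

[0] flags=0010 → (cmp)
[1] flags=0010 LS?F → skip
[2] flags=0010 NE?T → r4=0x08
[3] flags=0010 GE?T → r1=0xaa
[4] flags=1010 → (cmp)
[5] flags=1010 GT?F → skip
[6] flags=1010 GT?F → skip
[7] flags=0000 → (cmp)
[8] flags=0000 NE?T → r1=0xd1
[9] flags=0000 VS?F → skip
[10] flags=0000 LS?T → r0=0xda

VAL = 0x2e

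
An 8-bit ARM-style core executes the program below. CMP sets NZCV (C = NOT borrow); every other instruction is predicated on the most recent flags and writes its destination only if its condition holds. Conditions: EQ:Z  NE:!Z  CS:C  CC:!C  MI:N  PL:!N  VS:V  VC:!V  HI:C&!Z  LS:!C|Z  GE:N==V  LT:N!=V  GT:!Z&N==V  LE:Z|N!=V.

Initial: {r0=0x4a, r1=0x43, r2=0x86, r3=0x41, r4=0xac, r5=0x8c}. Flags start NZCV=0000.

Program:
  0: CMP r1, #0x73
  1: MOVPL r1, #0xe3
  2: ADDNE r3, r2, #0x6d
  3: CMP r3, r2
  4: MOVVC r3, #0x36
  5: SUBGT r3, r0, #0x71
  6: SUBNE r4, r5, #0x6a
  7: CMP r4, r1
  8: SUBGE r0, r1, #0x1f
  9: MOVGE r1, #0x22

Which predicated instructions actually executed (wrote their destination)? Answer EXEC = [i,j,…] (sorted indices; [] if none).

[0] flags=1000 → (cmp)
[1] flags=1000 PL?F → skip
[2] flags=1000 NE?T → r3=0xf3
[3] flags=0010 → (cmp)
[4] flags=0010 VC?T → r3=0x36
[5] flags=0010 GT?T → r3=0xd9
[6] flags=0010 NE?T → r4=0x22
[7] flags=1000 → (cmp)
[8] flags=1000 GE?F → skip
[9] flags=1000 GE?F → skip

EXEC = [2,4,5,6]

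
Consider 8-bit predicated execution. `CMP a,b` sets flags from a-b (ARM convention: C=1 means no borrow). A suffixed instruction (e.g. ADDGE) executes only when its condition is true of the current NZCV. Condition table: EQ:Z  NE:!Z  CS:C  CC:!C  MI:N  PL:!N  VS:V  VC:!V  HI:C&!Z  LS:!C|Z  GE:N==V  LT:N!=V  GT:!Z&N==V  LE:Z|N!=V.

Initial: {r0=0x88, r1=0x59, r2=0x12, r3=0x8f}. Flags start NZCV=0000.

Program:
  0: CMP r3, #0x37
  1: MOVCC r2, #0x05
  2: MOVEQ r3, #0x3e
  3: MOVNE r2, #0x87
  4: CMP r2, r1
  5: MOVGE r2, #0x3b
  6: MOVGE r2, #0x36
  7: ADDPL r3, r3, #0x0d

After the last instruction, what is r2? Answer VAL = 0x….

[0] flags=0011 → (cmp)
[1] flags=0011 CC?F → skip
[2] flags=0011 EQ?F → skip
[3] flags=0011 NE?T → r2=0x87
[4] flags=0011 → (cmp)
[5] flags=0011 GE?F → skip
[6] flags=0011 GE?F → skip
[7] flags=0011 PL?T → r3=0x9c

VAL = 0x87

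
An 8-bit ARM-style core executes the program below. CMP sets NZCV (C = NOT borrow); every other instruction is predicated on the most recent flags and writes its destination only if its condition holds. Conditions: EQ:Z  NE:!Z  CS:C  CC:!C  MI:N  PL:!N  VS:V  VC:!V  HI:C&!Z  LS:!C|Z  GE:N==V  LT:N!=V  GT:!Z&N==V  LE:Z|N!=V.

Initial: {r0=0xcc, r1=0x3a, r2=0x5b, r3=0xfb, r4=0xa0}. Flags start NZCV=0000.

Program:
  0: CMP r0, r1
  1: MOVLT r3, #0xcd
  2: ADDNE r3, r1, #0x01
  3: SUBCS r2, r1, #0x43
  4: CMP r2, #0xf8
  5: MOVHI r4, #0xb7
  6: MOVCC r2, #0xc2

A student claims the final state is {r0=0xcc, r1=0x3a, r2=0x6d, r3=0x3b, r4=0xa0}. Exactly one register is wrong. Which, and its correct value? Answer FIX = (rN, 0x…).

[0] flags=1010 → (cmp)
[1] flags=1010 LT?T → r3=0xcd
[2] flags=1010 NE?T → r3=0x3b
[3] flags=1010 CS?T → r2=0xf7
[4] flags=1000 → (cmp)
[5] flags=1000 HI?F → skip
[6] flags=1000 CC?T → r2=0xc2

FIX = (r2, 0xc2)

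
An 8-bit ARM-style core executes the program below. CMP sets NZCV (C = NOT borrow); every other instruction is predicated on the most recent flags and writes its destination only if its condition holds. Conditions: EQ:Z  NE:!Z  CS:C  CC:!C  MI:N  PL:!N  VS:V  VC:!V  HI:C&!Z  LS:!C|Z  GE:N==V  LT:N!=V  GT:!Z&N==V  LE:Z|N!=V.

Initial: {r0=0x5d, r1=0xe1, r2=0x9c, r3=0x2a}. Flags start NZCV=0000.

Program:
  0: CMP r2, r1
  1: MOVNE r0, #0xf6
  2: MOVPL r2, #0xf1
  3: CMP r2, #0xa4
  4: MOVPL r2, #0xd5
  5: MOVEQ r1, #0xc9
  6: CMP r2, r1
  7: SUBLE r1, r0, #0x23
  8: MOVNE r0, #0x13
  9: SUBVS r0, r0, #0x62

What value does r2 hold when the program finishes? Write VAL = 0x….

VAL = 0x9c

0: ✓ CMP  NZCV=1000
1: ✓ MOVNE  r0←0xf6
2: · MOVPL
3: ✓ CMP  NZCV=1000
4: · MOVPL
5: · MOVEQ
6: ✓ CMP  NZCV=1000
7: ✓ SUBLE  r1←0xd3
8: ✓ MOVNE  r0←0x13
9: · SUBVS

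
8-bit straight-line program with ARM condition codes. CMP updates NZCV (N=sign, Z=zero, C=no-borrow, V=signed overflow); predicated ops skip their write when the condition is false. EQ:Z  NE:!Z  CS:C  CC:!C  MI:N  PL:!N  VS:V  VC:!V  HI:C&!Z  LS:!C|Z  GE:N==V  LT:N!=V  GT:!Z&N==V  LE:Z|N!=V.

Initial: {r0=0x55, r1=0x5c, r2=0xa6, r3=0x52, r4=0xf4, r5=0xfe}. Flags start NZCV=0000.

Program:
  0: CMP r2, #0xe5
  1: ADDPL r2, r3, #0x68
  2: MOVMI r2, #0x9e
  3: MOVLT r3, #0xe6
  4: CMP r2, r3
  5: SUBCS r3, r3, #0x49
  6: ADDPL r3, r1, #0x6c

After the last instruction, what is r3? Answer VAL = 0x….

[0] flags=1000 → (cmp)
[1] flags=1000 PL?F → skip
[2] flags=1000 MI?T → r2=0x9e
[3] flags=1000 LT?T → r3=0xe6
[4] flags=1000 → (cmp)
[5] flags=1000 CS?F → skip
[6] flags=1000 PL?F → skip

VAL = 0xe6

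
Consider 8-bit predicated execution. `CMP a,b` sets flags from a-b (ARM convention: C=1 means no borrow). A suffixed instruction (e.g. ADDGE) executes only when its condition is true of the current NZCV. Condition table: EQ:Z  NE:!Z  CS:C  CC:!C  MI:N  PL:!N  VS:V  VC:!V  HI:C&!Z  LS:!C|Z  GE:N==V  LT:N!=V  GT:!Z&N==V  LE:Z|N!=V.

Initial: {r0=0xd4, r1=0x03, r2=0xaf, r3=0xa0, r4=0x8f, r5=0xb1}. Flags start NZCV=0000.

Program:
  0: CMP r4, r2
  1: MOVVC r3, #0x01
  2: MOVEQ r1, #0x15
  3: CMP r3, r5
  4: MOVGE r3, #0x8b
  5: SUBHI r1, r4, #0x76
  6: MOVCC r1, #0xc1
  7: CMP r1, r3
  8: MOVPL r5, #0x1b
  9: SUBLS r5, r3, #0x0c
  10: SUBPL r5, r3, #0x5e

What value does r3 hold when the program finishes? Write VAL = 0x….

VAL = 0x8b

[0] flags=1000 → (cmp)
[1] flags=1000 VC?T → r3=0x01
[2] flags=1000 EQ?F → skip
[3] flags=0000 → (cmp)
[4] flags=0000 GE?T → r3=0x8b
[5] flags=0000 HI?F → skip
[6] flags=0000 CC?T → r1=0xc1
[7] flags=0010 → (cmp)
[8] flags=0010 PL?T → r5=0x1b
[9] flags=0010 LS?F → skip
[10] flags=0010 PL?T → r5=0x2d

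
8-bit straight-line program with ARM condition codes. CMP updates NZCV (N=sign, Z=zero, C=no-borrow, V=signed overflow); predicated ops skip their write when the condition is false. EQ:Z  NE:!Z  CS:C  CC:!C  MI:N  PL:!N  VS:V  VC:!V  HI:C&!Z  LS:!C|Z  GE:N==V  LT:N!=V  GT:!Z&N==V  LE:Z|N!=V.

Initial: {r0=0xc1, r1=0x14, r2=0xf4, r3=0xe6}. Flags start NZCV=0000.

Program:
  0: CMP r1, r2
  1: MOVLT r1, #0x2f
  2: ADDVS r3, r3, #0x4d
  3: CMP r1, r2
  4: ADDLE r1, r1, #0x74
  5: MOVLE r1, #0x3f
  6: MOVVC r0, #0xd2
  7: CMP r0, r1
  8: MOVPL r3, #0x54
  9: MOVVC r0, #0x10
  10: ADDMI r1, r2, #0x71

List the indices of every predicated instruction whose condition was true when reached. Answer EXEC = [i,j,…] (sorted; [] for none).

EXEC = [6,9,10]

0: ✓ CMP  NZCV=0000
1: · MOVLT
2: · ADDVS
3: ✓ CMP  NZCV=0000
4: · ADDLE
5: · MOVLE
6: ✓ MOVVC  r0←0xd2
7: ✓ CMP  NZCV=1010
8: · MOVPL
9: ✓ MOVVC  r0←0x10
10: ✓ ADDMI  r1←0x65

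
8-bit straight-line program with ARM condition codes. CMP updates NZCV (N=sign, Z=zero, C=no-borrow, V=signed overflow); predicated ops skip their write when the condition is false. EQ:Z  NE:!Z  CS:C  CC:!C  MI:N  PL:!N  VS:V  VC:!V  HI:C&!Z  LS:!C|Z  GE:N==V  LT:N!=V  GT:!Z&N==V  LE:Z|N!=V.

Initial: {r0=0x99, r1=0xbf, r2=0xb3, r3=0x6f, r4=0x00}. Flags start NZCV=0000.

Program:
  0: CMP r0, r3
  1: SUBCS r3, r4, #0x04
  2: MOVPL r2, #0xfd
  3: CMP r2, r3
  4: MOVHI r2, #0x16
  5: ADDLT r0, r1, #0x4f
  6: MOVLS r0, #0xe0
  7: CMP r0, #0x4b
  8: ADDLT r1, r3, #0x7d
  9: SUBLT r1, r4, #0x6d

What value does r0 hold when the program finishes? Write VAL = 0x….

0: ✓ CMP  NZCV=0011
1: ✓ SUBCS  r3←0xfc
2: ✓ MOVPL  r2←0xfd
3: ✓ CMP  NZCV=0010
4: ✓ MOVHI  r2←0x16
5: · ADDLT
6: · MOVLS
7: ✓ CMP  NZCV=0011
8: ✓ ADDLT  r1←0x79
9: ✓ SUBLT  r1←0x93

VAL = 0x99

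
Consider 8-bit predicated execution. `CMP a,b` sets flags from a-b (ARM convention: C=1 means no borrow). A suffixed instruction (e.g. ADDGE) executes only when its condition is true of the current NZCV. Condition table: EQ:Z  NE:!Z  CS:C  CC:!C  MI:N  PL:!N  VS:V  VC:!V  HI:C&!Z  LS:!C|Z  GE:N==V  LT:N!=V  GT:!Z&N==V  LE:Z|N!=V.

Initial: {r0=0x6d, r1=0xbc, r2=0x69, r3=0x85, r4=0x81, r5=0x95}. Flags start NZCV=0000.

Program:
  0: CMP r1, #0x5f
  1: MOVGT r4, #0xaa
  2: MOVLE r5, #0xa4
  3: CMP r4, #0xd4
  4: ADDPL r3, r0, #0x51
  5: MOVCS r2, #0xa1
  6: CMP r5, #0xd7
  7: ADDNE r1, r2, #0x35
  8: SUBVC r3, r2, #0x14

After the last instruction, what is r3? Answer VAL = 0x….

0: ✓ CMP  NZCV=0011
1: · MOVGT
2: ✓ MOVLE  r5←0xa4
3: ✓ CMP  NZCV=1000
4: · ADDPL
5: · MOVCS
6: ✓ CMP  NZCV=1000
7: ✓ ADDNE  r1←0x9e
8: ✓ SUBVC  r3←0x55

VAL = 0x55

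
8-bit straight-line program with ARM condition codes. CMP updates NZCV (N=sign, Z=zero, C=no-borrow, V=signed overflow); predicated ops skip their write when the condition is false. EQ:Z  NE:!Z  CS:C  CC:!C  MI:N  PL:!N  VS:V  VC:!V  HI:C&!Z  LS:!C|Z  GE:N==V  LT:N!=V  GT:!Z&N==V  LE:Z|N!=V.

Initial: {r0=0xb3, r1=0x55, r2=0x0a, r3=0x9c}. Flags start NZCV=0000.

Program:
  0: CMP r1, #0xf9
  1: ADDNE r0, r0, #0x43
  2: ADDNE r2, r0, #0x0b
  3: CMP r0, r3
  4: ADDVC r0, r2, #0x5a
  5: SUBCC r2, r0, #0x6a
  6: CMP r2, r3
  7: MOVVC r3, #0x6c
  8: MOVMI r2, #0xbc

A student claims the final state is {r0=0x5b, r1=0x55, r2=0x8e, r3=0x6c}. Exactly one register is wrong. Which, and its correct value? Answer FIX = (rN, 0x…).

[0] flags=0000 → (cmp)
[1] flags=0000 NE?T → r0=0xf6
[2] flags=0000 NE?T → r2=0x01
[3] flags=0010 → (cmp)
[4] flags=0010 VC?T → r0=0x5b
[5] flags=0010 CC?F → skip
[6] flags=0000 → (cmp)
[7] flags=0000 VC?T → r3=0x6c
[8] flags=0000 MI?F → skip

FIX = (r2, 0x01)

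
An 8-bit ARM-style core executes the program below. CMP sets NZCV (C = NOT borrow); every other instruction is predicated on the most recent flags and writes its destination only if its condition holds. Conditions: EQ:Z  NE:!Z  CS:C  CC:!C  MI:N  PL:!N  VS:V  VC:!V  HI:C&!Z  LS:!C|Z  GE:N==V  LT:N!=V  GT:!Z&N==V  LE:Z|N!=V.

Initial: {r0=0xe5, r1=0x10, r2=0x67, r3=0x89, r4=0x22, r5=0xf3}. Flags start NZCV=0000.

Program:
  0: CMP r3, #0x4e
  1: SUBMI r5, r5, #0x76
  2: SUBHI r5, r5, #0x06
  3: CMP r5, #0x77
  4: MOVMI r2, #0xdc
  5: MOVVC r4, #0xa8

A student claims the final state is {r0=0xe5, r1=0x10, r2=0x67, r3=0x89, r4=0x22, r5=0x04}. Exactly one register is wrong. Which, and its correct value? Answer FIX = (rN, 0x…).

[0] flags=0011 → (cmp)
[1] flags=0011 MI?F → skip
[2] flags=0011 HI?T → r5=0xed
[3] flags=0011 → (cmp)
[4] flags=0011 MI?F → skip
[5] flags=0011 VC?F → skip

FIX = (r5, 0xed)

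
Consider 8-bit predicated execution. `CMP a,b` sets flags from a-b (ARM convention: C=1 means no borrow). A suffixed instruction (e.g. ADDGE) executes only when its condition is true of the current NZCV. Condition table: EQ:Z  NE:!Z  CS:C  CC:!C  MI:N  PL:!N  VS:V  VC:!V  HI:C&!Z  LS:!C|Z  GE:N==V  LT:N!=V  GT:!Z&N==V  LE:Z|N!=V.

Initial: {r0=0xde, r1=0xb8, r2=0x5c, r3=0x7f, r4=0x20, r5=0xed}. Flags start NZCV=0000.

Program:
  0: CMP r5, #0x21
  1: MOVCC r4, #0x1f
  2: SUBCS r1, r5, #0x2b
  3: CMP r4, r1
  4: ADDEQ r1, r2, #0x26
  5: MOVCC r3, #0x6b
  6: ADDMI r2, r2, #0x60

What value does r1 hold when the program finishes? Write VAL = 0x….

0: ✓ CMP  NZCV=1010
1: · MOVCC
2: ✓ SUBCS  r1←0xc2
3: ✓ CMP  NZCV=0000
4: · ADDEQ
5: ✓ MOVCC  r3←0x6b
6: · ADDMI

VAL = 0xc2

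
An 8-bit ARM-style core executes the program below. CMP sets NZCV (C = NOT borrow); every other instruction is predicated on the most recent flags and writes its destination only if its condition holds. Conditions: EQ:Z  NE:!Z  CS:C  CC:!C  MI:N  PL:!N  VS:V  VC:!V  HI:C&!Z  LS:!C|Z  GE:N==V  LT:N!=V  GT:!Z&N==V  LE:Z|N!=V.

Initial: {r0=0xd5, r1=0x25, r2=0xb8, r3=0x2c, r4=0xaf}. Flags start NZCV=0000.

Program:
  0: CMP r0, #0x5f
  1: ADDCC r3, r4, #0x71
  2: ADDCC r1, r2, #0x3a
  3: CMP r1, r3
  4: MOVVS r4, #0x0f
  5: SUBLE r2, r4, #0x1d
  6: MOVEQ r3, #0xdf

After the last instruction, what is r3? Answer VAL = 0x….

0: ✓ CMP  NZCV=0011
1: · ADDCC
2: · ADDCC
3: ✓ CMP  NZCV=1000
4: · MOVVS
5: ✓ SUBLE  r2←0x92
6: · MOVEQ

VAL = 0x2c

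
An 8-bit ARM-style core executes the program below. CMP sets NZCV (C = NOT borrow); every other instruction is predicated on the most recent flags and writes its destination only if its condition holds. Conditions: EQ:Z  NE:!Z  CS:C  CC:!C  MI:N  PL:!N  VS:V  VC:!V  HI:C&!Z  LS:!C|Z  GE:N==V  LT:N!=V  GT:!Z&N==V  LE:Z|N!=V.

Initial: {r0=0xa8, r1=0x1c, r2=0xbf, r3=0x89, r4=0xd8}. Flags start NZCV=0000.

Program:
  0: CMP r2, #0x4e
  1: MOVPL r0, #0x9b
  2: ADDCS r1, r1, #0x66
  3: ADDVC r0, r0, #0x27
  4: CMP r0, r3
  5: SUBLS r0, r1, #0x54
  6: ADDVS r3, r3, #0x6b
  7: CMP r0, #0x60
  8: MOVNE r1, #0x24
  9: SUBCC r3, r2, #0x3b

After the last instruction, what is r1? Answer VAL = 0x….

0: ✓ CMP  NZCV=0011
1: ✓ MOVPL  r0←0x9b
2: ✓ ADDCS  r1←0x82
3: · ADDVC
4: ✓ CMP  NZCV=0010
5: · SUBLS
6: · ADDVS
7: ✓ CMP  NZCV=0011
8: ✓ MOVNE  r1←0x24
9: · SUBCC

VAL = 0x24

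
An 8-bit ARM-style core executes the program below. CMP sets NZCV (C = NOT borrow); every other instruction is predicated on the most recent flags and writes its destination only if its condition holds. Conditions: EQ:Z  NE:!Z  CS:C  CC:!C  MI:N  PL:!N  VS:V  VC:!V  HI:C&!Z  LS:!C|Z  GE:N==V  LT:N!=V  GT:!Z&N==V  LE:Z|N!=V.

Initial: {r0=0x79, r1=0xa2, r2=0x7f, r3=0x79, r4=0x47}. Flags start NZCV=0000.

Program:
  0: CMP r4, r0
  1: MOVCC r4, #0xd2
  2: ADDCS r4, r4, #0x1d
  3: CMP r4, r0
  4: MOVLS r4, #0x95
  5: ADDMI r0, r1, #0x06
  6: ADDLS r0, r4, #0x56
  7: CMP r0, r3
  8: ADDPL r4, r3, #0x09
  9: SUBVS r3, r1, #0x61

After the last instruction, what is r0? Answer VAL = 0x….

0: ✓ CMP  NZCV=1000
1: ✓ MOVCC  r4←0xd2
2: · ADDCS
3: ✓ CMP  NZCV=0011
4: · MOVLS
5: · ADDMI
6: · ADDLS
7: ✓ CMP  NZCV=0110
8: ✓ ADDPL  r4←0x82
9: · SUBVS

VAL = 0x79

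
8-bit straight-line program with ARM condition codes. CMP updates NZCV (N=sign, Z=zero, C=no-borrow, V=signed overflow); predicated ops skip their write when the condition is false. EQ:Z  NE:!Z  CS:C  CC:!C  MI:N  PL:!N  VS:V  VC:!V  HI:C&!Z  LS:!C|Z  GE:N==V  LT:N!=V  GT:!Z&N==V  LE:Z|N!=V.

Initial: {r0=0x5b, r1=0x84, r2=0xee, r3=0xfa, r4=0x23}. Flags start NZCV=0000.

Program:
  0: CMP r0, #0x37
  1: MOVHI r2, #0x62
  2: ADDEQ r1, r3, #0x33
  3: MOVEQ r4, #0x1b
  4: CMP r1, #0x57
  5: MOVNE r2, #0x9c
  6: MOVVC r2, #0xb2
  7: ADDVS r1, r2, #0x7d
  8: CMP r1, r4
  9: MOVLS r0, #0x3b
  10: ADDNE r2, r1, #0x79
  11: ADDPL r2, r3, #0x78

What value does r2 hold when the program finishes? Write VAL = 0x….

VAL = 0x92

0: ✓ CMP  NZCV=0010
1: ✓ MOVHI  r2←0x62
2: · ADDEQ
3: · MOVEQ
4: ✓ CMP  NZCV=0011
5: ✓ MOVNE  r2←0x9c
6: · MOVVC
7: ✓ ADDVS  r1←0x19
8: ✓ CMP  NZCV=1000
9: ✓ MOVLS  r0←0x3b
10: ✓ ADDNE  r2←0x92
11: · ADDPL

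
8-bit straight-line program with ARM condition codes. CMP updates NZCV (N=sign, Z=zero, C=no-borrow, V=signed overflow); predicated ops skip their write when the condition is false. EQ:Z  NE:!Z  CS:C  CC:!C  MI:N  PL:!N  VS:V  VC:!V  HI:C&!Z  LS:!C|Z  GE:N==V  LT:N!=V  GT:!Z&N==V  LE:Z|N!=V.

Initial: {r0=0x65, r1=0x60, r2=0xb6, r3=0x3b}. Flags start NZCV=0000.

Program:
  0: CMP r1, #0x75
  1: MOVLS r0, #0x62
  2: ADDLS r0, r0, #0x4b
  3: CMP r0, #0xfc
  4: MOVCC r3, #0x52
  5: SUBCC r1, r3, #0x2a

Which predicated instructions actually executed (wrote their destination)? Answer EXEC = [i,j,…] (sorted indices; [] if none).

EXEC = [1,2,4,5]

0: ✓ CMP  NZCV=1000
1: ✓ MOVLS  r0←0x62
2: ✓ ADDLS  r0←0xad
3: ✓ CMP  NZCV=1000
4: ✓ MOVCC  r3←0x52
5: ✓ SUBCC  r1←0x28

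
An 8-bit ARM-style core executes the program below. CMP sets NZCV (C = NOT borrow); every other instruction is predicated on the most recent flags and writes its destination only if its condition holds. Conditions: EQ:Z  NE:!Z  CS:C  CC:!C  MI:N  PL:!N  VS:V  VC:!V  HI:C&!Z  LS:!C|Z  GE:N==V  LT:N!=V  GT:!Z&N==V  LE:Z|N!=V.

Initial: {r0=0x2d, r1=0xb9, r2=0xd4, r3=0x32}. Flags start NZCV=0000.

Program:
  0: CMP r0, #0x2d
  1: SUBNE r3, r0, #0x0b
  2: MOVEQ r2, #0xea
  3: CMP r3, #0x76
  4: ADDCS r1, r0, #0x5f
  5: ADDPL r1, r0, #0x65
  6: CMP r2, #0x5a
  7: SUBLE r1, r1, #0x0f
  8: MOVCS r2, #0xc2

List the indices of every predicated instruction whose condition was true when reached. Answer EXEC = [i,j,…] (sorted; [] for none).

[0] flags=0110 → (cmp)
[1] flags=0110 NE?F → skip
[2] flags=0110 EQ?T → r2=0xea
[3] flags=1000 → (cmp)
[4] flags=1000 CS?F → skip
[5] flags=1000 PL?F → skip
[6] flags=1010 → (cmp)
[7] flags=1010 LE?T → r1=0xaa
[8] flags=1010 CS?T → r2=0xc2

EXEC = [2,7,8]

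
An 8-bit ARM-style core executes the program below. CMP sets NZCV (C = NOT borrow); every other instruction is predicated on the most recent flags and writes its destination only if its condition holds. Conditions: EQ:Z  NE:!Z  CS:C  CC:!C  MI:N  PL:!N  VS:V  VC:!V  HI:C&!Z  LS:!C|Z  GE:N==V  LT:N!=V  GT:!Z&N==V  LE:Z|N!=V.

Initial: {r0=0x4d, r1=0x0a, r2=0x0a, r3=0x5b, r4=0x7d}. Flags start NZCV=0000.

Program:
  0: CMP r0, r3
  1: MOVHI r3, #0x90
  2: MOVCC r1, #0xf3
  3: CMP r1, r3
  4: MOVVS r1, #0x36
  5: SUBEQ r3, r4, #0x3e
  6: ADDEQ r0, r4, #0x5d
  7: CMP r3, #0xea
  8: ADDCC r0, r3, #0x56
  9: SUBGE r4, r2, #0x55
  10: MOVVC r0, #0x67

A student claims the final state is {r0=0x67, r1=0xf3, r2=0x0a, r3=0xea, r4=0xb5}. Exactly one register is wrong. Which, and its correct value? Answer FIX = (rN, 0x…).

FIX = (r3, 0x5b)

[0] flags=1000 → (cmp)
[1] flags=1000 HI?F → skip
[2] flags=1000 CC?T → r1=0xf3
[3] flags=1010 → (cmp)
[4] flags=1010 VS?F → skip
[5] flags=1010 EQ?F → skip
[6] flags=1010 EQ?F → skip
[7] flags=0000 → (cmp)
[8] flags=0000 CC?T → r0=0xb1
[9] flags=0000 GE?T → r4=0xb5
[10] flags=0000 VC?T → r0=0x67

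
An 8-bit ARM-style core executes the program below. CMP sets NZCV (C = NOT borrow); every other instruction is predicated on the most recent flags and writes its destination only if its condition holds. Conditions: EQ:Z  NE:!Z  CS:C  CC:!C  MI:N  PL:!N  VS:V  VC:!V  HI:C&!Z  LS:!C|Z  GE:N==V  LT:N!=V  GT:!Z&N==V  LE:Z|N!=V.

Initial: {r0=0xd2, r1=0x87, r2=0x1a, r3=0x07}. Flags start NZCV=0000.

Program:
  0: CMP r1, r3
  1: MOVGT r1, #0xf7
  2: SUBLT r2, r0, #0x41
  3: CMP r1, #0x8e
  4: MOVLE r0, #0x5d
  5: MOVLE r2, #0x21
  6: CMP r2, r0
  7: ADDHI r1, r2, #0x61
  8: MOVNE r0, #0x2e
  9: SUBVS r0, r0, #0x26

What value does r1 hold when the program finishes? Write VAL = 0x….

VAL = 0x87

[0] flags=1010 → (cmp)
[1] flags=1010 GT?F → skip
[2] flags=1010 LT?T → r2=0x91
[3] flags=1000 → (cmp)
[4] flags=1000 LE?T → r0=0x5d
[5] flags=1000 LE?T → r2=0x21
[6] flags=1000 → (cmp)
[7] flags=1000 HI?F → skip
[8] flags=1000 NE?T → r0=0x2e
[9] flags=1000 VS?F → skip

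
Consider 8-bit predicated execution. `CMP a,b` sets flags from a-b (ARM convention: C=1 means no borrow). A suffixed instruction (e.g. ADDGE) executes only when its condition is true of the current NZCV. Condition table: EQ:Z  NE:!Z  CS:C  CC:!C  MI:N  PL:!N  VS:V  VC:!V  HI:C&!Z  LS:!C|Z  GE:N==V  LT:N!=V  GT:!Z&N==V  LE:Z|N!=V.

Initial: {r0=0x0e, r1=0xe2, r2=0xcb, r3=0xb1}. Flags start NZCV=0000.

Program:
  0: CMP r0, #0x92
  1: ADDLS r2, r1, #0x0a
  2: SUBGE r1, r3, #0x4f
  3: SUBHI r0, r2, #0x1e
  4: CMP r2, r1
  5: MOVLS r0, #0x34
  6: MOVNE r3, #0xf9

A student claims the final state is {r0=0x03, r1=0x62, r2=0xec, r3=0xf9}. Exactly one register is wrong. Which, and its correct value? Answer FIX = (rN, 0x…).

FIX = (r0, 0x0e)

[0] flags=0000 → (cmp)
[1] flags=0000 LS?T → r2=0xec
[2] flags=0000 GE?T → r1=0x62
[3] flags=0000 HI?F → skip
[4] flags=1010 → (cmp)
[5] flags=1010 LS?F → skip
[6] flags=1010 NE?T → r3=0xf9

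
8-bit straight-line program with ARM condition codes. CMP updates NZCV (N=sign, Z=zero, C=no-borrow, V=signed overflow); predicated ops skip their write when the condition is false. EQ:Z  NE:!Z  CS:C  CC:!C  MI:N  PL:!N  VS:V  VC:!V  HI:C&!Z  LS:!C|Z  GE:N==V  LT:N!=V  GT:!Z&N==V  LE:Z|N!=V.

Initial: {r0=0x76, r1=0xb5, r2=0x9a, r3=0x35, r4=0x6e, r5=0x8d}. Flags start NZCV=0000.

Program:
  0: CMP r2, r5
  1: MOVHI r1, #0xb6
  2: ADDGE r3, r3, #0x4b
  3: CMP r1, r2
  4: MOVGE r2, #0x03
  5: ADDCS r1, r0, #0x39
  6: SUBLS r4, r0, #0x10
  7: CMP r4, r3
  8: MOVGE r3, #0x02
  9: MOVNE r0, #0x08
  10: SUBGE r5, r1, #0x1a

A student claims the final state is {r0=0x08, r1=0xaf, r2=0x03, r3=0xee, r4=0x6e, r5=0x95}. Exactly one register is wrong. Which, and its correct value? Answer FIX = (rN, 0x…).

0: ✓ CMP  NZCV=0010
1: ✓ MOVHI  r1←0xb6
2: ✓ ADDGE  r3←0x80
3: ✓ CMP  NZCV=0010
4: ✓ MOVGE  r2←0x03
5: ✓ ADDCS  r1←0xaf
6: · SUBLS
7: ✓ CMP  NZCV=1001
8: ✓ MOVGE  r3←0x02
9: ✓ MOVNE  r0←0x08
10: ✓ SUBGE  r5←0x95

FIX = (r3, 0x02)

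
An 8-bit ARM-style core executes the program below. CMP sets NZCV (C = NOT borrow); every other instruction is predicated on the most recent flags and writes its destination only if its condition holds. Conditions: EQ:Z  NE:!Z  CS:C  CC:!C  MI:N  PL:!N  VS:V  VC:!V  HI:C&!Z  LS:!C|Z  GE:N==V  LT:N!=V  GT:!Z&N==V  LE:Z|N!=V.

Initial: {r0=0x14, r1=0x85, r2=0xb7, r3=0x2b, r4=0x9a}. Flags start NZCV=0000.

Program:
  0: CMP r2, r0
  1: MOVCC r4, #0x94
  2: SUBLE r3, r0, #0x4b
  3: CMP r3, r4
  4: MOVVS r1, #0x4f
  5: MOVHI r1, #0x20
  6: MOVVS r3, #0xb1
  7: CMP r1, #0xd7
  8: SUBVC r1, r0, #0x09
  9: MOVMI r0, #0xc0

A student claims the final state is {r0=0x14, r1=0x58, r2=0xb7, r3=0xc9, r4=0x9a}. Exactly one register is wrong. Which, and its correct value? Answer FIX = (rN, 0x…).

[0] flags=1010 → (cmp)
[1] flags=1010 CC?F → skip
[2] flags=1010 LE?T → r3=0xc9
[3] flags=0010 → (cmp)
[4] flags=0010 VS?F → skip
[5] flags=0010 HI?T → r1=0x20
[6] flags=0010 VS?F → skip
[7] flags=0000 → (cmp)
[8] flags=0000 VC?T → r1=0x0b
[9] flags=0000 MI?F → skip

FIX = (r1, 0x0b)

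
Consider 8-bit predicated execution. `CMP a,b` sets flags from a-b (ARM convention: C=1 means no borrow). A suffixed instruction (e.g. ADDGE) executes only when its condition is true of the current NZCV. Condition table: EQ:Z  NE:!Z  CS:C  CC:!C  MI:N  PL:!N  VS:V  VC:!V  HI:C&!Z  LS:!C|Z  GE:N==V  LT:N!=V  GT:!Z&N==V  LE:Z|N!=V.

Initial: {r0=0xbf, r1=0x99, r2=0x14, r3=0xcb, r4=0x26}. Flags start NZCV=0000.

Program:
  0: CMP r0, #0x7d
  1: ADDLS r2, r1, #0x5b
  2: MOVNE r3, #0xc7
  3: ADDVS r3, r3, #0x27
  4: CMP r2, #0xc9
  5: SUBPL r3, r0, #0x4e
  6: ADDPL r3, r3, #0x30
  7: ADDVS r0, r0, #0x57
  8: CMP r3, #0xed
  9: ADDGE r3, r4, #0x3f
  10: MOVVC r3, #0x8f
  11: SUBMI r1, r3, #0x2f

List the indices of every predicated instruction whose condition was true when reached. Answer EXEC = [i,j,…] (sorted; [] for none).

EXEC = [2,3,5,6,10,11]

[0] flags=0011 → (cmp)
[1] flags=0011 LS?F → skip
[2] flags=0011 NE?T → r3=0xc7
[3] flags=0011 VS?T → r3=0xee
[4] flags=0000 → (cmp)
[5] flags=0000 PL?T → r3=0x71
[6] flags=0000 PL?T → r3=0xa1
[7] flags=0000 VS?F → skip
[8] flags=1000 → (cmp)
[9] flags=1000 GE?F → skip
[10] flags=1000 VC?T → r3=0x8f
[11] flags=1000 MI?T → r1=0x60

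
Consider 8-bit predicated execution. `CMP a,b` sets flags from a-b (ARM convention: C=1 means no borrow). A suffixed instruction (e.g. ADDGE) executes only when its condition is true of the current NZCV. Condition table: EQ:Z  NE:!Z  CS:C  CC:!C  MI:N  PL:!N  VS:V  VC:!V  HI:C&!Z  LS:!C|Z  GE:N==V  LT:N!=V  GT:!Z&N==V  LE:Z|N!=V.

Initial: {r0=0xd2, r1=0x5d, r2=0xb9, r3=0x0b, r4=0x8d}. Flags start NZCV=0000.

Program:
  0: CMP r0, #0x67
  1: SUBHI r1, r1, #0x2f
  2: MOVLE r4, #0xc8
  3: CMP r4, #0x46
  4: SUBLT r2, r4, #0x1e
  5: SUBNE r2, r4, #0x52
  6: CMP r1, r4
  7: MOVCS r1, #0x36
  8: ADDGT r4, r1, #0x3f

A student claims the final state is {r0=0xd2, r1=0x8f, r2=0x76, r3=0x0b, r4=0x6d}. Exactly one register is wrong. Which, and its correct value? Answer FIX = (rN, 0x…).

[0] flags=0011 → (cmp)
[1] flags=0011 HI?T → r1=0x2e
[2] flags=0011 LE?T → r4=0xc8
[3] flags=1010 → (cmp)
[4] flags=1010 LT?T → r2=0xaa
[5] flags=1010 NE?T → r2=0x76
[6] flags=0000 → (cmp)
[7] flags=0000 CS?F → skip
[8] flags=0000 GT?T → r4=0x6d

FIX = (r1, 0x2e)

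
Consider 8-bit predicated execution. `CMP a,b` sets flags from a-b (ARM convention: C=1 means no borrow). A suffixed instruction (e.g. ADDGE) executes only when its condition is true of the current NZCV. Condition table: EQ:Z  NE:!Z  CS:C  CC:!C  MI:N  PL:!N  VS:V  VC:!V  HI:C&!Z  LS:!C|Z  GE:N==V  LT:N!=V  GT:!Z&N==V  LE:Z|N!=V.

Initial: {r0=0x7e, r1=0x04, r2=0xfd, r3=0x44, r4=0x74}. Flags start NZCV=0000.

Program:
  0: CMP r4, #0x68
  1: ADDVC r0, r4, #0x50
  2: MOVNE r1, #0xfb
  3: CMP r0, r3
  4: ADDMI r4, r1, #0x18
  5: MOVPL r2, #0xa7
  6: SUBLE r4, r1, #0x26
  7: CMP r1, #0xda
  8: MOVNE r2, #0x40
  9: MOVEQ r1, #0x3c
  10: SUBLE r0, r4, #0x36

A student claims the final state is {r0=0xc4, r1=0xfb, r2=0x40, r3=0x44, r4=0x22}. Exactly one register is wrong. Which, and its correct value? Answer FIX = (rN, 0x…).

FIX = (r4, 0xd5)

[0] flags=0010 → (cmp)
[1] flags=0010 VC?T → r0=0xc4
[2] flags=0010 NE?T → r1=0xfb
[3] flags=1010 → (cmp)
[4] flags=1010 MI?T → r4=0x13
[5] flags=1010 PL?F → skip
[6] flags=1010 LE?T → r4=0xd5
[7] flags=0010 → (cmp)
[8] flags=0010 NE?T → r2=0x40
[9] flags=0010 EQ?F → skip
[10] flags=0010 LE?F → skip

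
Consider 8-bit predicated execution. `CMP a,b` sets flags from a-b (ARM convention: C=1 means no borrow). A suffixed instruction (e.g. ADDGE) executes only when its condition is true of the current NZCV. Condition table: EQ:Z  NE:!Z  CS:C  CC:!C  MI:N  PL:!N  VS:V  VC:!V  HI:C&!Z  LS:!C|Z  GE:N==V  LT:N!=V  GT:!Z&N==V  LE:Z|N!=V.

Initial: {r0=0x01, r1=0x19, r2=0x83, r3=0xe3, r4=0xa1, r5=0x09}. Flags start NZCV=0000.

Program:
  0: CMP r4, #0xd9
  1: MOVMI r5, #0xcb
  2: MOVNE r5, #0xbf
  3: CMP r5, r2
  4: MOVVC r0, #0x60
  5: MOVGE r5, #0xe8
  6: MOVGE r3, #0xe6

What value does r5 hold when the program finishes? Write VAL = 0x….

0: ✓ CMP  NZCV=1000
1: ✓ MOVMI  r5←0xcb
2: ✓ MOVNE  r5←0xbf
3: ✓ CMP  NZCV=0010
4: ✓ MOVVC  r0←0x60
5: ✓ MOVGE  r5←0xe8
6: ✓ MOVGE  r3←0xe6

VAL = 0xe8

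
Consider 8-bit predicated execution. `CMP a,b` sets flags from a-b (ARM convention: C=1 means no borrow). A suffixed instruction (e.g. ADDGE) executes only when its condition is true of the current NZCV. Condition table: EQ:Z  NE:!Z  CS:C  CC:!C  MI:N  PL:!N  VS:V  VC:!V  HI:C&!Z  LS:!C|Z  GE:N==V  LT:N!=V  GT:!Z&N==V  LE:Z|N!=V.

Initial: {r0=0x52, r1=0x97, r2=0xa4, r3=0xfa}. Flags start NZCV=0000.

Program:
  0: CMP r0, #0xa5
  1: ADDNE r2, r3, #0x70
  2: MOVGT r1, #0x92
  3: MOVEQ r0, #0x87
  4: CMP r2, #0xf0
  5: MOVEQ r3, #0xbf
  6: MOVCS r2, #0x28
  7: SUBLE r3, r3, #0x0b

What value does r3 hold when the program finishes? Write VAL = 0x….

VAL = 0xfa

0: ✓ CMP  NZCV=1001
1: ✓ ADDNE  r2←0x6a
2: ✓ MOVGT  r1←0x92
3: · MOVEQ
4: ✓ CMP  NZCV=0000
5: · MOVEQ
6: · MOVCS
7: · SUBLE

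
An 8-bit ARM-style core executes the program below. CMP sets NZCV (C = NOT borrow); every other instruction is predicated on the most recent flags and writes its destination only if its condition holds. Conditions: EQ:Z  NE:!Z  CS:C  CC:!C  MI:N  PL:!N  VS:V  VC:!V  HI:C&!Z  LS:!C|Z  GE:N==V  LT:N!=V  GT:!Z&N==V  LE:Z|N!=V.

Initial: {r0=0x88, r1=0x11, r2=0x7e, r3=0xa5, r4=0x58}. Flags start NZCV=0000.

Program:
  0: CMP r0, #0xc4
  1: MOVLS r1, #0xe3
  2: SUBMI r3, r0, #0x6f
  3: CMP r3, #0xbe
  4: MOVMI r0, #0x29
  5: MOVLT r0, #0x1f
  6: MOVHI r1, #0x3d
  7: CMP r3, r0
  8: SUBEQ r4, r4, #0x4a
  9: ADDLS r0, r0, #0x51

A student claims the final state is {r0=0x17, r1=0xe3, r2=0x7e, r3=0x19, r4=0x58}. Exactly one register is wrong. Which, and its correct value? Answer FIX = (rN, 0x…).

[0] flags=1000 → (cmp)
[1] flags=1000 LS?T → r1=0xe3
[2] flags=1000 MI?T → r3=0x19
[3] flags=0000 → (cmp)
[4] flags=0000 MI?F → skip
[5] flags=0000 LT?F → skip
[6] flags=0000 HI?F → skip
[7] flags=1001 → (cmp)
[8] flags=1001 EQ?F → skip
[9] flags=1001 LS?T → r0=0xd9

FIX = (r0, 0xd9)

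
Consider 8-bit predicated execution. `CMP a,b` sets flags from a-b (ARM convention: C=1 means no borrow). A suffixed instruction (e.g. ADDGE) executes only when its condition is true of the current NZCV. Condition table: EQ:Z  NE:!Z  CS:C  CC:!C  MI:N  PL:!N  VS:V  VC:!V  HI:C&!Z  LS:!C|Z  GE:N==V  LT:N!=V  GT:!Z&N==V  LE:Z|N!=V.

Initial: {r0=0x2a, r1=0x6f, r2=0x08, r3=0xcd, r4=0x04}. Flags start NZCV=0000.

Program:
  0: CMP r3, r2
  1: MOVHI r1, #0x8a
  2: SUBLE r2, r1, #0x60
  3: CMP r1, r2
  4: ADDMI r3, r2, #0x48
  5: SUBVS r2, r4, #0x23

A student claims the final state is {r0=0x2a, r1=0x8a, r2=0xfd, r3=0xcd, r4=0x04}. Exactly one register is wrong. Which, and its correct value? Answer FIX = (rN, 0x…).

FIX = (r2, 0xe1)

0: ✓ CMP  NZCV=1010
1: ✓ MOVHI  r1←0x8a
2: ✓ SUBLE  r2←0x2a
3: ✓ CMP  NZCV=0011
4: · ADDMI
5: ✓ SUBVS  r2←0xe1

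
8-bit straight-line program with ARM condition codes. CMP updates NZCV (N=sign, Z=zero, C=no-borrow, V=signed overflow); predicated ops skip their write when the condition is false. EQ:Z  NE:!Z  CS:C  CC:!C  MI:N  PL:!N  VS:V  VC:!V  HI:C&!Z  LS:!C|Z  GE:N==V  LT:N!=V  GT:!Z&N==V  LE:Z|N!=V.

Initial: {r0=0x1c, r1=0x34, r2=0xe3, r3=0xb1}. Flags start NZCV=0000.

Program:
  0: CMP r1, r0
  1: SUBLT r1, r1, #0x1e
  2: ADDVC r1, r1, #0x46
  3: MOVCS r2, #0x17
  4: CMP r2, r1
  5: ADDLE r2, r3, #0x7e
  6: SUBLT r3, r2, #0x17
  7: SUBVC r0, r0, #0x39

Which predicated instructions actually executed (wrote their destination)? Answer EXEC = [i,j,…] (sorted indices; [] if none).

EXEC = [2,3,5,6,7]

0: ✓ CMP  NZCV=0010
1: · SUBLT
2: ✓ ADDVC  r1←0x7a
3: ✓ MOVCS  r2←0x17
4: ✓ CMP  NZCV=1000
5: ✓ ADDLE  r2←0x2f
6: ✓ SUBLT  r3←0x18
7: ✓ SUBVC  r0←0xe3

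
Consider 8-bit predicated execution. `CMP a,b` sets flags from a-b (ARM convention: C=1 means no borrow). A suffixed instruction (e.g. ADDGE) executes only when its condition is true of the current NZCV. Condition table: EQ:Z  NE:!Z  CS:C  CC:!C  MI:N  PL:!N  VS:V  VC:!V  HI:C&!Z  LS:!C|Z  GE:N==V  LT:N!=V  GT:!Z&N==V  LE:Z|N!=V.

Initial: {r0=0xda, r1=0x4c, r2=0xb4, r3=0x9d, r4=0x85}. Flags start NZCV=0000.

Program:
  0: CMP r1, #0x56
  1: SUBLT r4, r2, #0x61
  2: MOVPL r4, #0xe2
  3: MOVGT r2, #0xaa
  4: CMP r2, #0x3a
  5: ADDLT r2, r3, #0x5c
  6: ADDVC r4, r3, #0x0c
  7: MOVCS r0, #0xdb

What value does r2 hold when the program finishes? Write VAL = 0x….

0: ✓ CMP  NZCV=1000
1: ✓ SUBLT  r4←0x53
2: · MOVPL
3: · MOVGT
4: ✓ CMP  NZCV=0011
5: ✓ ADDLT  r2←0xf9
6: · ADDVC
7: ✓ MOVCS  r0←0xdb

VAL = 0xf9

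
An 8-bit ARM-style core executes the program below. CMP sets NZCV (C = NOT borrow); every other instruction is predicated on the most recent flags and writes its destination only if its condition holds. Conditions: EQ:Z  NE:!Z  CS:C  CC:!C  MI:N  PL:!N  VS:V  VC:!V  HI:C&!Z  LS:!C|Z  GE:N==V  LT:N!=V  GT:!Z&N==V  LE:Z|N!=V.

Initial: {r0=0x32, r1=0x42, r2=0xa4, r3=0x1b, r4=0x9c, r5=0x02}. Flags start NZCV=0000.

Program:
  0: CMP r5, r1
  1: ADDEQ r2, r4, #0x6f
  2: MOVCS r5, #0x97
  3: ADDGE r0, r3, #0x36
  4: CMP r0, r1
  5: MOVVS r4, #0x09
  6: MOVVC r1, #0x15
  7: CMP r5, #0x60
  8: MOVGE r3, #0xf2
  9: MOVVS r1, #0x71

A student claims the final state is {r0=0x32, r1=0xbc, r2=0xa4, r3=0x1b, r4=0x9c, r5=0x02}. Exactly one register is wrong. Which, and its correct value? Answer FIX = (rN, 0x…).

FIX = (r1, 0x15)

[0] flags=1000 → (cmp)
[1] flags=1000 EQ?F → skip
[2] flags=1000 CS?F → skip
[3] flags=1000 GE?F → skip
[4] flags=1000 → (cmp)
[5] flags=1000 VS?F → skip
[6] flags=1000 VC?T → r1=0x15
[7] flags=1000 → (cmp)
[8] flags=1000 GE?F → skip
[9] flags=1000 VS?F → skip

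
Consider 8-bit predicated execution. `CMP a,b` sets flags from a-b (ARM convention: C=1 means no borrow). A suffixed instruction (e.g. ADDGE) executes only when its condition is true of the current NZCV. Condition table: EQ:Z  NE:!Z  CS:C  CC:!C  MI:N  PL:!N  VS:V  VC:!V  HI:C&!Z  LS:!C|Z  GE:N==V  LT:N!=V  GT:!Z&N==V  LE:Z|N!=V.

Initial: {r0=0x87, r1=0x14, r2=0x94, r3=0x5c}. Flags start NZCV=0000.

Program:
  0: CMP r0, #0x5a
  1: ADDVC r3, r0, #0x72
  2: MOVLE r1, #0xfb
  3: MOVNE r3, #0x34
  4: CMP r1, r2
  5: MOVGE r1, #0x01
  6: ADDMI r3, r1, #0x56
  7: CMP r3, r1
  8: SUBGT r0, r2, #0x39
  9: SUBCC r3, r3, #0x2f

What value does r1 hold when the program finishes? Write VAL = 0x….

VAL = 0x01

[0] flags=0011 → (cmp)
[1] flags=0011 VC?F → skip
[2] flags=0011 LE?T → r1=0xfb
[3] flags=0011 NE?T → r3=0x34
[4] flags=0010 → (cmp)
[5] flags=0010 GE?T → r1=0x01
[6] flags=0010 MI?F → skip
[7] flags=0010 → (cmp)
[8] flags=0010 GT?T → r0=0x5b
[9] flags=0010 CC?F → skip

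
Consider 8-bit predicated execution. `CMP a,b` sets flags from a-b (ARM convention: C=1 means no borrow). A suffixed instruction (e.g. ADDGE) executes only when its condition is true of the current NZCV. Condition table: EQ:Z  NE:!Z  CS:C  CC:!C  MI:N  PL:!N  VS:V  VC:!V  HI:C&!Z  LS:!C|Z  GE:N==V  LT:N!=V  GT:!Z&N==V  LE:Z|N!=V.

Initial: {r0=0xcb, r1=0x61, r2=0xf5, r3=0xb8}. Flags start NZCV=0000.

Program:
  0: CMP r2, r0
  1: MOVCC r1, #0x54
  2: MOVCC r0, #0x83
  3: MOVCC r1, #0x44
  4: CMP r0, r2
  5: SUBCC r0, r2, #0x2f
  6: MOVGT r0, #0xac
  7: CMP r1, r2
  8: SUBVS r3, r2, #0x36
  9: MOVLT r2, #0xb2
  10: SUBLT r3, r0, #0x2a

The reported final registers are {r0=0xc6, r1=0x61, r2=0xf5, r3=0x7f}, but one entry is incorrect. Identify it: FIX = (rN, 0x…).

FIX = (r3, 0xb8)

[0] flags=0010 → (cmp)
[1] flags=0010 CC?F → skip
[2] flags=0010 CC?F → skip
[3] flags=0010 CC?F → skip
[4] flags=1000 → (cmp)
[5] flags=1000 CC?T → r0=0xc6
[6] flags=1000 GT?F → skip
[7] flags=0000 → (cmp)
[8] flags=0000 VS?F → skip
[9] flags=0000 LT?F → skip
[10] flags=0000 LT?F → skip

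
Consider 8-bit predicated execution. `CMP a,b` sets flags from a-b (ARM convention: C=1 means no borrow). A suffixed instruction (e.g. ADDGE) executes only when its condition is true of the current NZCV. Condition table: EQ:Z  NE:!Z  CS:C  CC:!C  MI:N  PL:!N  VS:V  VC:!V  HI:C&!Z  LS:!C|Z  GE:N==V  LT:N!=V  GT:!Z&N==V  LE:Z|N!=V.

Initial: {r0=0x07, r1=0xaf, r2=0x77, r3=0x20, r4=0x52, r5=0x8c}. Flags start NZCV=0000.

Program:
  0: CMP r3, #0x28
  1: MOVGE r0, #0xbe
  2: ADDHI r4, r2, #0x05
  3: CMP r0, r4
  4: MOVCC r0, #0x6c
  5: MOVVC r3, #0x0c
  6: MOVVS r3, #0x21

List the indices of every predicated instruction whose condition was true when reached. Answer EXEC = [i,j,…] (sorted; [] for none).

EXEC = [4,5]

[0] flags=1000 → (cmp)
[1] flags=1000 GE?F → skip
[2] flags=1000 HI?F → skip
[3] flags=1000 → (cmp)
[4] flags=1000 CC?T → r0=0x6c
[5] flags=1000 VC?T → r3=0x0c
[6] flags=1000 VS?F → skip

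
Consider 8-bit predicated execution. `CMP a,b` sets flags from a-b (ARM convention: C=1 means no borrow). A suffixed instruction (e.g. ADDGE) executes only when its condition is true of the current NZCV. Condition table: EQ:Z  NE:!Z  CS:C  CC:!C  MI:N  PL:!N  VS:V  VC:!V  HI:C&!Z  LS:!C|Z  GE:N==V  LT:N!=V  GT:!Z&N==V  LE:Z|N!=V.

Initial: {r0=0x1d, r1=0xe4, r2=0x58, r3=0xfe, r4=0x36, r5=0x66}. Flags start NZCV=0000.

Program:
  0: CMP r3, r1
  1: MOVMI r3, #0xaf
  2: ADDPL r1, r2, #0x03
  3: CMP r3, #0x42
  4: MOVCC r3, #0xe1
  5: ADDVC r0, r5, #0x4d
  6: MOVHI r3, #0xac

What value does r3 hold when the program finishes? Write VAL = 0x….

0: ✓ CMP  NZCV=0010
1: · MOVMI
2: ✓ ADDPL  r1←0x5b
3: ✓ CMP  NZCV=1010
4: · MOVCC
5: ✓ ADDVC  r0←0xb3
6: ✓ MOVHI  r3←0xac

VAL = 0xac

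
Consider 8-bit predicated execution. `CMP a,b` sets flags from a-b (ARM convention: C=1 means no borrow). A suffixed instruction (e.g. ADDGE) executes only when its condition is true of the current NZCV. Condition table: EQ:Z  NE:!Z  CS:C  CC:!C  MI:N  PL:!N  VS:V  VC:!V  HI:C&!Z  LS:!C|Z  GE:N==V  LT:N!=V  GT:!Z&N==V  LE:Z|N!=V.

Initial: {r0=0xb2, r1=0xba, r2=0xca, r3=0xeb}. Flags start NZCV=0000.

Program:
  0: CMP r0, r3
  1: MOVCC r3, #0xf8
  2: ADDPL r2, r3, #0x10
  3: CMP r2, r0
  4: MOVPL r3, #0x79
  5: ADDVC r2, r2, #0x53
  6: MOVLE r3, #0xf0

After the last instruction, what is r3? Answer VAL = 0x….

VAL = 0x79

0: ✓ CMP  NZCV=1000
1: ✓ MOVCC  r3←0xf8
2: · ADDPL
3: ✓ CMP  NZCV=0010
4: ✓ MOVPL  r3←0x79
5: ✓ ADDVC  r2←0x1d
6: · MOVLE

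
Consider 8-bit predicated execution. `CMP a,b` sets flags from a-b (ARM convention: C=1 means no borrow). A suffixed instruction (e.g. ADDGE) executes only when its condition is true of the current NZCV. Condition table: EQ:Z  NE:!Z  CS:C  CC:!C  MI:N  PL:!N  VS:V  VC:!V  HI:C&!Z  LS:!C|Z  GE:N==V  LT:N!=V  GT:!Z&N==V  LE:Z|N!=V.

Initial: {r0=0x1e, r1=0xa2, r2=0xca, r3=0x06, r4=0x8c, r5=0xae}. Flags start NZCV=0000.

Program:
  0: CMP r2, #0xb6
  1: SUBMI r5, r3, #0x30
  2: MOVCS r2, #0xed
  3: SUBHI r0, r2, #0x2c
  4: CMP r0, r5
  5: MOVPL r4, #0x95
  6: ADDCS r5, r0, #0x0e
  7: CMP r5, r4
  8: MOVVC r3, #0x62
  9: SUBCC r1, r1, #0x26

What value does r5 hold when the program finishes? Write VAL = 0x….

[0] flags=0010 → (cmp)
[1] flags=0010 MI?F → skip
[2] flags=0010 CS?T → r2=0xed
[3] flags=0010 HI?T → r0=0xc1
[4] flags=0010 → (cmp)
[5] flags=0010 PL?T → r4=0x95
[6] flags=0010 CS?T → r5=0xcf
[7] flags=0010 → (cmp)
[8] flags=0010 VC?T → r3=0x62
[9] flags=0010 CC?F → skip

VAL = 0xcf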